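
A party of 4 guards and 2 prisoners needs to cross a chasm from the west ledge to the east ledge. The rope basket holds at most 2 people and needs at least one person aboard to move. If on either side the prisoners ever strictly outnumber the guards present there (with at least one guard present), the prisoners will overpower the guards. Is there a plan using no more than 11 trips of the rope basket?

Yes

Yes — this plan uses 9 crossings (≤ 11):
1. 2 prisoners → the east ledge.  (the west ledge: 4G 0P; the east ledge: 0G 2P)
2. 1 prisoner ← the west ledge.  (the west ledge: 4G 1P; the east ledge: 0G 1P)
3. 2 guards → the east ledge.  (the west ledge: 2G 1P; the east ledge: 2G 1P)
4. 1 prisoner ← the west ledge.  (the west ledge: 2G 2P; the east ledge: 2G 0P)
5. 2 prisoners → the east ledge.  (the west ledge: 2G 0P; the east ledge: 2G 2P)
6. 1 prisoner ← the west ledge.  (the west ledge: 2G 1P; the east ledge: 2G 1P)
7. 1 guard and 1 prisoner → the east ledge.  (the west ledge: 1G 0P; the east ledge: 3G 2P)
8. 1 prisoner ← the west ledge.  (the west ledge: 1G 1P; the east ledge: 3G 1P)
9. 1 guard and 1 prisoner → the east ledge.  (the west ledge: 0G 0P; the east ledge: 4G 2P)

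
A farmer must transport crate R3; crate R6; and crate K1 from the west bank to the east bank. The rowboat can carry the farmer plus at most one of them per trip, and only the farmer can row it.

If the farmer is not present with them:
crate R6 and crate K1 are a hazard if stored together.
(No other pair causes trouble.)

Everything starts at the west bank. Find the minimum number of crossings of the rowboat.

5

Counting alone: the farmer can take at most 1 across per trip to the east bank, so moving all 3 needs at least 3 loaded trips out, with a return between consecutive ones — at least 5 crossings.
The plan below uses exactly 5 crossings, so it is optimal:
1. Farmer goes to the east bank with crate R6.  [the west bank: crate K1, crate R3 | the east bank: crate R6]
2. Farmer goes back to the west bank alone.  [the west bank: crate K1, crate R3 | the east bank: crate R6]
3. Farmer goes to the east bank with crate R3.  [the west bank: crate K1 | the east bank: crate R3, crate R6]
4. Farmer goes back to the west bank alone.  [the west bank: crate K1 | the east bank: crate R3, crate R6]
5. Farmer goes to the east bank with crate K1.  [the west bank: — | the east bank: crate K1, crate R3, crate R6]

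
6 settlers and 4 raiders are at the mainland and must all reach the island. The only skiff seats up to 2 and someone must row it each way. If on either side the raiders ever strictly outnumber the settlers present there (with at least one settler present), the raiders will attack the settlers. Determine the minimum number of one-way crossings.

17

Counting alone: each trip to the island takes at most 2 across and each return brings at least 1 back, so after t trips out (and t−1 returns) at most 2t − (t−1) of the 10 are across; that first reaches 10 at t = 9, so at least 17 crossings are needed.
The plan below uses exactly 17 crossings, so it is optimal:
1. 2 raiders → the island.  (the mainland: 6S 2R; the island: 0S 2R)
2. 1 raider ← the mainland.  (the mainland: 6S 3R; the island: 0S 1R)
3. 2 raiders → the island.  (the mainland: 6S 1R; the island: 0S 3R)
4. 1 raider ← the mainland.  (the mainland: 6S 2R; the island: 0S 2R)
5. 2 settlers → the island.  (the mainland: 4S 2R; the island: 2S 2R)
6. 1 raider ← the mainland.  (the mainland: 4S 3R; the island: 2S 1R)
7. 1 settler and 1 raider → the island.  (the mainland: 3S 2R; the island: 3S 2R)
8. 1 raider ← the mainland.  (the mainland: 3S 3R; the island: 3S 1R)
9. 2 raiders → the island.  (the mainland: 3S 1R; the island: 3S 3R)
10. 1 raider ← the mainland.  (the mainland: 3S 2R; the island: 3S 2R)
11. 1 settler and 1 raider → the island.  (the mainland: 2S 1R; the island: 4S 3R)
12. 1 raider ← the mainland.  (the mainland: 2S 2R; the island: 4S 2R)
13. 2 raiders → the island.  (the mainland: 2S 0R; the island: 4S 4R)
14. 1 raider ← the mainland.  (the mainland: 2S 1R; the island: 4S 3R)
15. 1 settler and 1 raider → the island.  (the mainland: 1S 0R; the island: 5S 4R)
16. 1 raider ← the mainland.  (the mainland: 1S 1R; the island: 5S 3R)
17. 1 settler and 1 raider → the island.  (the mainland: 0S 0R; the island: 6S 4R)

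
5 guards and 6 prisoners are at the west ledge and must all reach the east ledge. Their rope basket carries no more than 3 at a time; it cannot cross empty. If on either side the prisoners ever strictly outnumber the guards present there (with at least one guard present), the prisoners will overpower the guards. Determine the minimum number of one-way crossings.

impossible

The prisoners already outnumber the guards at the west ledge before anyone moves, so the starting position itself is disallowed.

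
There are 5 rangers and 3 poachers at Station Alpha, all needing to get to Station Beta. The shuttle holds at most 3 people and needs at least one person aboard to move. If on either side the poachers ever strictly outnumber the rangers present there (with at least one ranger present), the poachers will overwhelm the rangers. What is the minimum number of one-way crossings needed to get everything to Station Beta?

Counting alone: each trip to Station Beta takes at most 3 across and each return brings at least 1 back, so after t trips out (and t−1 returns) at most 3t − (t−1) of the 8 are across; that first reaches 8 at t = 4, so at least 7 crossings are needed.
The plan below uses exactly 7 crossings, so it is optimal:
1. 2 poachers → Station Beta.  (Station Alpha: 5R 1P; Station Beta: 0R 2P)
2. 1 poacher ← Station Alpha.  (Station Alpha: 5R 2P; Station Beta: 0R 1P)
3. 2 rangers and 1 poacher → Station Beta.  (Station Alpha: 3R 1P; Station Beta: 2R 2P)
4. 1 poacher ← Station Alpha.  (Station Alpha: 3R 2P; Station Beta: 2R 1P)
5. 1 ranger and 2 poachers → Station Beta.  (Station Alpha: 2R 0P; Station Beta: 3R 3P)
6. 1 poacher ← Station Alpha.  (Station Alpha: 2R 1P; Station Beta: 3R 2P)
7. 2 rangers and 1 poacher → Station Beta.  (Station Alpha: 0R 0P; Station Beta: 5R 3P)

7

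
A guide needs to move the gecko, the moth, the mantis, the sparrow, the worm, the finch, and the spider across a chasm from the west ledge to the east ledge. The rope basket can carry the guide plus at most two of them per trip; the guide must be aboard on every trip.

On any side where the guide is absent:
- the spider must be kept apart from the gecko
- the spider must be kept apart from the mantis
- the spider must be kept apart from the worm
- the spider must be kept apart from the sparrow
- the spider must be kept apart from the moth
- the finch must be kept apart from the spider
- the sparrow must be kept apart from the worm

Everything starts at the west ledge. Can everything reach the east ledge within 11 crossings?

Yes — this plan uses 11 crossings (≤ 11):
1. Guide goes to the east ledge with the sparrow and the spider.
2. Guide goes back to the west ledge with the sparrow.
3. Guide goes to the east ledge with the gecko and the sparrow.
4. Guide goes back to the west ledge with the spider.
5. Guide goes to the east ledge with the moth and the spider.
6. Guide goes back to the west ledge with the spider.
7. Guide goes to the east ledge with the mantis and the spider.
8. Guide goes back to the west ledge with the spider.
9. Guide goes to the east ledge with the finch and the worm.
10. Guide goes back to the west ledge with the sparrow.
11. Guide goes to the east ledge with the sparrow and the spider.

Yes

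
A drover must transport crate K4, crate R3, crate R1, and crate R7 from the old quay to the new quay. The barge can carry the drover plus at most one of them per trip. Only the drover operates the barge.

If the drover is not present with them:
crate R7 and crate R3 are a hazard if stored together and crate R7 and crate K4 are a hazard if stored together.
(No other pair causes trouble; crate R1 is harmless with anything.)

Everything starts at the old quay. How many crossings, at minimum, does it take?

Counting alone: the drover can take at most 1 across per trip to the new quay, so moving all 4 needs at least 4 loaded trips out, with a return between consecutive ones — at least 7 crossings.
The safety rule pushes this higher. Following every safe sequence of crossings, the most of the 4 that can be at the new quay as the barge arrives there on crossing 7 is 3 — never all 4.
So no plan with fewer than 9 crossings exists, and this one achieves 9:
1. Drover goes to the new quay with crate R7.
2. Drover goes back to the old quay alone.
3. Drover goes to the new quay with crate K4.
4. Drover goes back to the old quay with crate R7.
5. Drover goes to the new quay with crate R3.
6. Drover goes back to the old quay alone.
7. Drover goes to the new quay with crate R1.
8. Drover goes back to the old quay alone.
9. Drover goes to the new quay with crate R7.

9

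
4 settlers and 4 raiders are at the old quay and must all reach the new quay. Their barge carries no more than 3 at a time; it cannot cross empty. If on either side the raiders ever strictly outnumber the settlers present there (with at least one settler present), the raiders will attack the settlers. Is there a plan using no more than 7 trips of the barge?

Counting alone: each trip to the new quay takes at most 3 across and each return brings at least 1 back, so after t trips out (and t−1 returns) at most 3t − (t−1) of the 8 are across; that first reaches 8 at t = 4, so at least 7 crossings are needed.
The safety rule pushes this higher. Following every safe sequence of crossings, the most of the 8 that can be at the new quay as the barge arrives there on crossing 7 is 7 — never all 8.
So the move cannot be finished within 7 crossings. (The shortest complete plan takes 9:)
1. 2 raiders → the new quay.  (the old quay: 4S 2R; the new quay: 0S 2R)
2. 1 raider ← the old quay.  (the old quay: 4S 3R; the new quay: 0S 1R)
3. 3 raiders → the new quay.  (the old quay: 4S 0R; the new quay: 0S 4R)
4. 1 raider ← the old quay.  (the old quay: 4S 1R; the new quay: 0S 3R)
5. 3 settlers → the new quay.  (the old quay: 1S 1R; the new quay: 3S 3R)
6. 1 settler and 1 raider ← the old quay.  (the old quay: 2S 2R; the new quay: 2S 2R)
7. 2 settlers → the new quay.  (the old quay: 0S 2R; the new quay: 4S 2R)
8. 1 raider ← the old quay.  (the old quay: 0S 3R; the new quay: 4S 1R)
9. 3 raiders → the new quay.  (the old quay: 0S 0R; the new quay: 4S 4R)

No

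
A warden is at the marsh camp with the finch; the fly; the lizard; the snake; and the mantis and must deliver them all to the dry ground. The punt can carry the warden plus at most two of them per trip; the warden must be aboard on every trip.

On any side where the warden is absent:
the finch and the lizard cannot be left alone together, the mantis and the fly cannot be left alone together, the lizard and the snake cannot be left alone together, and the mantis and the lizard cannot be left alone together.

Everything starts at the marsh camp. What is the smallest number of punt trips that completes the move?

5

Counting alone: the warden can take at most 2 across per trip to the dry ground, so moving all 5 needs at least 3 loaded trips out, with a return between consecutive ones — at least 5 crossings.
The plan below uses exactly 5 crossings, so it is optimal:
1. Warden goes to the dry ground with the fly and the lizard.  [the marsh camp: the finch, the mantis, the snake | the dry ground: the fly, the lizard]
2. Warden goes back to the marsh camp alone.  [the marsh camp: the finch, the mantis, the snake | the dry ground: the fly, the lizard]
3. Warden goes to the dry ground with the finch and the snake.  [the marsh camp: the mantis | the dry ground: the finch, the fly, the lizard, the snake]
4. Warden goes back to the marsh camp with the lizard.  [the marsh camp: the lizard, the mantis | the dry ground: the finch, the fly, the snake]
5. Warden goes to the dry ground with the lizard and the mantis.  [the marsh camp: — | the dry ground: the finch, the fly, the lizard, the mantis, the snake]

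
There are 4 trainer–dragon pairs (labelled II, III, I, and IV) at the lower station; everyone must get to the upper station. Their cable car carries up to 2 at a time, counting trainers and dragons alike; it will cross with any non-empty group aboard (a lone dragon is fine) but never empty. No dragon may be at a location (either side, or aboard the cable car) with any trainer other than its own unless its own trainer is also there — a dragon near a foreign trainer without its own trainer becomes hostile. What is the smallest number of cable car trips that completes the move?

impossible

Following every safe sequence of crossings from the start, the most of the 8 that can be at the upper station as the cable car arrives there on crossings 1, 3, 5 is 2, 3, 4 respectively; the best ever achieved is 4 of 8.
From crossing 7 on, no configuration arises that was not already reachable earlier: only 44 distinct safe configurations (who is on which side, and where the cable car is) can ever be reached, none of them has everyone across, and every continuation just revisits them. So no valid plan exists.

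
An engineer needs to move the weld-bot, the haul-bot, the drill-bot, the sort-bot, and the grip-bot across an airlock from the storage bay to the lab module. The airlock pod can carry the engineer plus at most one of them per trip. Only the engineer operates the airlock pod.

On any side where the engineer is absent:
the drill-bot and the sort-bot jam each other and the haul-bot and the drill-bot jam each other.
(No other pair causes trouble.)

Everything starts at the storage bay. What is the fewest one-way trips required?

11

Counting alone: the engineer can take at most 1 across per trip to the lab module, so moving all 5 needs at least 5 loaded trips out, with a return between consecutive ones — at least 9 crossings.
The safety rule pushes this higher. Following every safe sequence of crossings, the most of the 5 that can be at the lab module as the airlock pod arrives there on crossing 9 is 4 — never all 5.
So no plan with fewer than 11 crossings exists, and this one achieves 11:
1. Engineer goes to the lab module with the drill-bot.
2. Engineer goes back to the storage bay alone.
3. Engineer goes to the lab module with the weld-bot.
4. Engineer goes back to the storage bay alone.
5. Engineer goes to the lab module with the haul-bot.
6. Engineer goes back to the storage bay with the drill-bot.
7. Engineer goes to the lab module with the sort-bot.
8. Engineer goes back to the storage bay alone.
9. Engineer goes to the lab module with the grip-bot.
10. Engineer goes back to the storage bay alone.
11. Engineer goes to the lab module with the drill-bot.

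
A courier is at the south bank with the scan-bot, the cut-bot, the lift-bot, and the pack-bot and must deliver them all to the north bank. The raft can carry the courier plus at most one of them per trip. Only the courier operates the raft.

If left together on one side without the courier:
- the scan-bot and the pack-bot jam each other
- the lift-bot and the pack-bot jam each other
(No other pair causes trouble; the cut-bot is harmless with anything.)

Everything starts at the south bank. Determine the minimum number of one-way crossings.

9

Counting alone: the courier can take at most 1 across per trip to the north bank, so moving all 4 needs at least 4 loaded trips out, with a return between consecutive ones — at least 7 crossings.
The safety rule pushes this higher. Following every safe sequence of crossings, the most of the 4 that can be at the north bank as the raft arrives there on crossing 7 is 3 — never all 4.
So no plan with fewer than 9 crossings exists, and this one achieves 9:
1. Courier goes to the north bank with the pack-bot.  [the south bank: the cut-bot, the lift-bot, the scan-bot | the north bank: the pack-bot]
2. Courier goes back to the south bank alone.  [the south bank: the cut-bot, the lift-bot, the scan-bot | the north bank: the pack-bot]
3. Courier goes to the north bank with the scan-bot.  [the south bank: the cut-bot, the lift-bot | the north bank: the pack-bot, the scan-bot]
4. Courier goes back to the south bank with the pack-bot.  [the south bank: the cut-bot, the lift-bot, the pack-bot | the north bank: the scan-bot]
5. Courier goes to the north bank with the lift-bot.  [the south bank: the cut-bot, the pack-bot | the north bank: the lift-bot, the scan-bot]
6. Courier goes back to the south bank alone.  [the south bank: the cut-bot, the pack-bot | the north bank: the lift-bot, the scan-bot]
7. Courier goes to the north bank with the cut-bot.  [the south bank: the pack-bot | the north bank: the cut-bot, the lift-bot, the scan-bot]
8. Courier goes back to the south bank alone.  [the south bank: the pack-bot | the north bank: the cut-bot, the lift-bot, the scan-bot]
9. Courier goes to the north bank with the pack-bot.  [the south bank: — | the north bank: the cut-bot, the lift-bot, the pack-bot, the scan-bot]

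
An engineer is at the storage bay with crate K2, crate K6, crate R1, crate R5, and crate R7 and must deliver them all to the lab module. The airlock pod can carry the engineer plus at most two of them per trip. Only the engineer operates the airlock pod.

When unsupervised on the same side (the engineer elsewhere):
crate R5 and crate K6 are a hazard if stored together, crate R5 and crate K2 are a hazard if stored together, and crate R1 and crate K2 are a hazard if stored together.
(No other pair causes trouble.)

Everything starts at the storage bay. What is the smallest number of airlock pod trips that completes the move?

5

Counting alone: the engineer can take at most 2 across per trip to the lab module, so moving all 5 needs at least 3 loaded trips out, with a return between consecutive ones — at least 5 crossings.
The plan below uses exactly 5 crossings, so it is optimal:
1. Engineer goes to the lab module with crate K2 and crate K6.
2. Engineer goes back to the storage bay alone.
3. Engineer goes to the lab module with crate R7.
4. Engineer goes back to the storage bay alone.
5. Engineer goes to the lab module with crate R1 and crate R5.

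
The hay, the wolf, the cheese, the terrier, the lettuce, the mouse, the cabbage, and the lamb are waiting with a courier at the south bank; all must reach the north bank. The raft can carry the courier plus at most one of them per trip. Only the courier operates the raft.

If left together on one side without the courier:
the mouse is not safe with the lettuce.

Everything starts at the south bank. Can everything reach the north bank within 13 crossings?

No

Counting alone: the courier can take at most 1 across per trip to the north bank, so moving all 8 needs at least 8 loaded trips out, with a return between consecutive ones — at least 15 crossings.
Since 13 < 15, 13 crossings cannot be enough. (The shortest complete plan in fact takes 15:)
1. Courier goes to the north bank with the lettuce.  [the south bank: the cabbage, the cheese, the hay, the lamb, the mouse, the terrier, the wolf | the north bank: the lettuce]
2. Courier goes back to the south bank alone.  [the south bank: the cabbage, the cheese, the hay, the lamb, the mouse, the terrier, the wolf | the north bank: the lettuce]
3. Courier goes to the north bank with the hay.  [the south bank: the cabbage, the cheese, the lamb, the mouse, the terrier, the wolf | the north bank: the hay, the lettuce]
4. Courier goes back to the south bank alone.  [the south bank: the cabbage, the cheese, the lamb, the mouse, the terrier, the wolf | the north bank: the hay, the lettuce]
5. Courier goes to the north bank with the wolf.  [the south bank: the cabbage, the cheese, the lamb, the mouse, the terrier | the north bank: the hay, the lettuce, the wolf]
6. Courier goes back to the south bank alone.  [the south bank: the cabbage, the cheese, the lamb, the mouse, the terrier | the north bank: the hay, the lettuce, the wolf]
7. Courier goes to the north bank with the cheese.  [the south bank: the cabbage, the lamb, the mouse, the terrier | the north bank: the cheese, the hay, the lettuce, the wolf]
8. Courier goes back to the south bank alone.  [the south bank: the cabbage, the lamb, the mouse, the terrier | the north bank: the cheese, the hay, the lettuce, the wolf]
9. Courier goes to the north bank with the terrier.  [the south bank: the cabbage, the lamb, the mouse | the north bank: the cheese, the hay, the lettuce, the terrier, the wolf]
10. Courier goes back to the south bank alone.  [the south bank: the cabbage, the lamb, the mouse | the north bank: the cheese, the hay, the lettuce, the terrier, the wolf]
11. Courier goes to the north bank with the cabbage.  [the south bank: the lamb, the mouse | the north bank: the cabbage, the cheese, the hay, the lettuce, the terrier, the wolf]
12. Courier goes back to the south bank alone.  [the south bank: the lamb, the mouse | the north bank: the cabbage, the cheese, the hay, the lettuce, the terrier, the wolf]
13. Courier goes to the north bank with the lamb.  [the south bank: the mouse | the north bank: the cabbage, the cheese, the hay, the lamb, the lettuce, the terrier, the wolf]
14. Courier goes back to the south bank alone.  [the south bank: the mouse | the north bank: the cabbage, the cheese, the hay, the lamb, the lettuce, the terrier, the wolf]
15. Courier goes to the north bank with the mouse.  [the south bank: — | the north bank: the cabbage, the cheese, the hay, the lamb, the lettuce, the mouse, the terrier, the wolf]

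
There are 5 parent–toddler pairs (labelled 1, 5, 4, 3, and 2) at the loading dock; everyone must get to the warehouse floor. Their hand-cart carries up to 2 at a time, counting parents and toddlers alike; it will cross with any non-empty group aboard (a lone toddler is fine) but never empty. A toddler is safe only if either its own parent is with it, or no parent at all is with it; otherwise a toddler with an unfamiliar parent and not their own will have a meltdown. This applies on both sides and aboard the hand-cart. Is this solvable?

No

Following every safe sequence of crossings from the start, the most of the 10 that can be at the warehouse floor as the hand-cart arrives there on crossings 1, 3, 5, 7 is 2, 3, 4, 5 respectively; the best ever achieved is 5 of 10.
From crossing 9 on, no configuration arises that was not already reachable earlier: only 82 distinct safe configurations (who is on which side, and where the hand-cart is) can ever be reached, none of them has everyone across, and every continuation just revisits them. So no valid plan exists.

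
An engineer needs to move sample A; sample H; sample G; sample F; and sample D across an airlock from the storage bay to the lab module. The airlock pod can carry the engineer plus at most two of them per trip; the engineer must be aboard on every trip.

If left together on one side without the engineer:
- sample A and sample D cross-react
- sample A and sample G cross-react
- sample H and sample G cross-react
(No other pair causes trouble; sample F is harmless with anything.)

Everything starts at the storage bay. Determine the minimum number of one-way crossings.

5

Counting alone: the engineer can take at most 2 across per trip to the lab module, so moving all 5 needs at least 3 loaded trips out, with a return between consecutive ones — at least 5 crossings.
The plan below uses exactly 5 crossings, so it is optimal:
1. Engineer goes to the lab module with sample A and sample H.  [the storage bay: sample D, sample F, sample G | the lab module: sample A, sample H]
2. Engineer goes back to the storage bay alone.  [the storage bay: sample D, sample F, sample G | the lab module: sample A, sample H]
3. Engineer goes to the lab module with sample F.  [the storage bay: sample D, sample G | the lab module: sample A, sample F, sample H]
4. Engineer goes back to the storage bay alone.  [the storage bay: sample D, sample G | the lab module: sample A, sample F, sample H]
5. Engineer goes to the lab module with sample D and sample G.  [the storage bay: — | the lab module: sample A, sample D, sample F, sample G, sample H]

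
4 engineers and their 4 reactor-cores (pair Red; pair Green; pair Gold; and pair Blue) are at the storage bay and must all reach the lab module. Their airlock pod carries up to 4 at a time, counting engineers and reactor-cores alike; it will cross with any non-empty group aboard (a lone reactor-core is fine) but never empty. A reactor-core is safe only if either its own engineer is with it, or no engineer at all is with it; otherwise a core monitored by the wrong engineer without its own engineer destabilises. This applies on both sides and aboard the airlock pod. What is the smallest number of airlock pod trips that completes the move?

5

Counting alone: each trip to the lab module takes at most 4 across and each return brings at least 1 back, so after t trips out (and t−1 returns) at most 4t − (t−1) of the 8 are across; that first reaches 8 at t = 3, so at least 5 crossings are needed.
The plan below uses exactly 5 crossings, so it is optimal:
1. engineer Red and reactor-core Red cross → the lab module.
2. engineer Red crosses ← the storage bay.
3. engineer Blue, engineer Gold, engineer Green, and engineer Red cross → the lab module.
4. reactor-core Red crosses ← the storage bay.
5. reactor-core Blue, reactor-core Gold, reactor-core Green, and reactor-core Red cross → the lab module.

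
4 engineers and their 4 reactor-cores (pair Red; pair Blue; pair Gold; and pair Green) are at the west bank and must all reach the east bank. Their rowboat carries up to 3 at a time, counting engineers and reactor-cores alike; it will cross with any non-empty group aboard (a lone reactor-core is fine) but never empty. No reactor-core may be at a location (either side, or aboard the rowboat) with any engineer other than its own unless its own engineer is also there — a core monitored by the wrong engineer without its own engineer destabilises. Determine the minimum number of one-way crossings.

Counting alone: each trip to the east bank takes at most 3 across and each return brings at least 1 back, so after t trips out (and t−1 returns) at most 3t − (t−1) of the 8 are across; that first reaches 8 at t = 4, so at least 7 crossings are needed.
The safety rule pushes this higher. Following every safe sequence of crossings, the most of the 8 that can be at the east bank as the rowboat arrives there on crossing 7 is 7 — never all 8.
So no plan with fewer than 9 crossings exists, and this one achieves 9:
1. engineer Red and reactor-core Red cross → the east bank.
2. engineer Red crosses ← the west bank.
3. engineer Blue, engineer Red, and reactor-core Blue cross → the east bank.
4. engineer Red and reactor-core Red cross ← the west bank.
5. engineer Gold, engineer Green, and engineer Red cross → the east bank.
6. reactor-core Blue crosses ← the west bank.
7. reactor-core Blue and reactor-core Red cross → the east bank.
8. reactor-core Red crosses ← the west bank.
9. reactor-core Gold, reactor-core Green, and reactor-core Red cross → the east bank.

9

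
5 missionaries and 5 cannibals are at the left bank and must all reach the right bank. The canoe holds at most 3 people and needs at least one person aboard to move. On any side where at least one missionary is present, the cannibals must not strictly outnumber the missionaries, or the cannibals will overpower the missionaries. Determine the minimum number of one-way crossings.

Counting alone: each trip to the right bank takes at most 3 across and each return brings at least 1 back, so after t trips out (and t−1 returns) at most 3t − (t−1) of the 10 are across; that first reaches 10 at t = 5, so at least 9 crossings are needed.
The safety rule pushes this higher. Following every safe sequence of crossings, the most of the 10 that can be at the right bank as the canoe arrives there on crossing 9 is 9 — never all 10.
So no plan with fewer than 11 crossings exists, and this one achieves 11:
1. 2 cannibals → the right bank.  (the left bank: 5M 3C; the right bank: 0M 2C)
2. 1 cannibal ← the left bank.  (the left bank: 5M 4C; the right bank: 0M 1C)
3. 3 cannibals → the right bank.  (the left bank: 5M 1C; the right bank: 0M 4C)
4. 1 cannibal ← the left bank.  (the left bank: 5M 2C; the right bank: 0M 3C)
5. 3 missionaries → the right bank.  (the left bank: 2M 2C; the right bank: 3M 3C)
6. 1 missionary and 1 cannibal ← the left bank.  (the left bank: 3M 3C; the right bank: 2M 2C)
7. 3 missionaries → the right bank.  (the left bank: 0M 3C; the right bank: 5M 2C)
8. 1 cannibal ← the left bank.  (the left bank: 0M 4C; the right bank: 5M 1C)
9. 2 cannibals → the right bank.  (the left bank: 0M 2C; the right bank: 5M 3C)
10. 1 cannibal ← the left bank.  (the left bank: 0M 3C; the right bank: 5M 2C)
11. 3 cannibals → the right bank.  (the left bank: 0M 0C; the right bank: 5M 5C)

11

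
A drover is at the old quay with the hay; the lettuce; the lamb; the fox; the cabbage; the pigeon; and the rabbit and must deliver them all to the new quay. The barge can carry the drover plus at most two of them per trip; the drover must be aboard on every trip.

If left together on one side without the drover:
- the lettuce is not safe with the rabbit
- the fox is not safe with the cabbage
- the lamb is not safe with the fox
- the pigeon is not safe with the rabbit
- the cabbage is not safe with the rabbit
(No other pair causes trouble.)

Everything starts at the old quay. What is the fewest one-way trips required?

Counting alone: the drover can take at most 2 across per trip to the new quay, so moving all 7 needs at least 4 loaded trips out, with a return between consecutive ones — at least 7 crossings.
The safety rule pushes this higher. Following every safe sequence of crossings, the most of the 7 that can be at the new quay as the barge arrives there on crossing 7 is 6 — never all 7.
So no plan with fewer than 9 crossings exists, and this one achieves 9:
1. Drover goes to the new quay with the fox and the rabbit.  [the old quay: the cabbage, the hay, the lamb, the lettuce, the pigeon | the new quay: the fox, the rabbit]
2. Drover goes back to the old quay alone.  [the old quay: the cabbage, the hay, the lamb, the lettuce, the pigeon | the new quay: the fox, the rabbit]
3. Drover goes to the new quay with the hay.  [the old quay: the cabbage, the lamb, the lettuce, the pigeon | the new quay: the fox, the hay, the rabbit]
4. Drover goes back to the old quay alone.  [the old quay: the cabbage, the lamb, the lettuce, the pigeon | the new quay: the fox, the hay, the rabbit]
5. Drover goes to the new quay with the lamb and the lettuce.  [the old quay: the cabbage, the pigeon | the new quay: the fox, the hay, the lamb, the lettuce, the rabbit]
6. Drover goes back to the old quay with the fox and the rabbit.  [the old quay: the cabbage, the fox, the pigeon, the rabbit | the new quay: the hay, the lamb, the lettuce]
7. Drover goes to the new quay with the cabbage and the pigeon.  [the old quay: the fox, the rabbit | the new quay: the cabbage, the hay, the lamb, the lettuce, the pigeon]
8. Drover goes back to the old quay alone.  [the old quay: the fox, the rabbit | the new quay: the cabbage, the hay, the lamb, the lettuce, the pigeon]
9. Drover goes to the new quay with the fox and the rabbit.  [the old quay: — | the new quay: the cabbage, the fox, the hay, the lamb, the lettuce, the pigeon, the rabbit]

9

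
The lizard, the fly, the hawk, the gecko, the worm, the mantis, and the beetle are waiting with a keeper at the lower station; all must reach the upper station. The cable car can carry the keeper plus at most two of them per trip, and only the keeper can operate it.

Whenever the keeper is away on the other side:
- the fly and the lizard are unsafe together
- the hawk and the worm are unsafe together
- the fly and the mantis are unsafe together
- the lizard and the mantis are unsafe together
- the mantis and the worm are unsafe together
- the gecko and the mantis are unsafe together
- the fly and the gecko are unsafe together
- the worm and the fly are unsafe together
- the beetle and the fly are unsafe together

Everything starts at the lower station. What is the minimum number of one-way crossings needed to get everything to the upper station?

impossible

Whatever the first load, the items left behind include a forbidden pair without the keeper. No opening move is safe, so no plan exists.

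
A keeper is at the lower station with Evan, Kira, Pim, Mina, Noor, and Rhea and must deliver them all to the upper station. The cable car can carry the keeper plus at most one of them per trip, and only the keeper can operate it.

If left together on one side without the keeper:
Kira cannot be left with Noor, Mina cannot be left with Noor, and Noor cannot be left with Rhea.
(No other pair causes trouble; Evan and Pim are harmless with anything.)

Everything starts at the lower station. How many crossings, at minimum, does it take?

Following every safe sequence of crossings from the start, the most of the 6 that can be at the upper station as the cable car arrives there on crossings 1, 3, 5, 7 is 1, 2, 3, 4 respectively; the best ever achieved is 4 of 6.
From crossing 9 on, no configuration arises that was not already reachable earlier: only 36 distinct safe configurations (who is on which side, and where the cable car is) can ever be reached, none of them has everyone across, and every continuation just revisits them. So no valid plan exists.

impossible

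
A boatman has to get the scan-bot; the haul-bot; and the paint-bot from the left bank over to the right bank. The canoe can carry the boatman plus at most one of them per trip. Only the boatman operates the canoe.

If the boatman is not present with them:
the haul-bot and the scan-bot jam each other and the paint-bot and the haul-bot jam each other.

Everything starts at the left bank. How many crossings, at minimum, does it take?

7

Counting alone: the boatman can take at most 1 across per trip to the right bank, so moving all 3 needs at least 3 loaded trips out, with a return between consecutive ones — at least 5 crossings.
The safety rule pushes this higher. Following every safe sequence of crossings, the most of the 3 that can be at the right bank as the canoe arrives there on crossing 5 is 2 — never all 3.
So no plan with fewer than 7 crossings exists, and this one achieves 7:
1. Boatman goes to the right bank with the haul-bot.
2. Boatman goes back to the left bank alone.
3. Boatman goes to the right bank with the scan-bot.
4. Boatman goes back to the left bank with the haul-bot.
5. Boatman goes to the right bank with the paint-bot.
6. Boatman goes back to the left bank alone.
7. Boatman goes to the right bank with the haul-bot.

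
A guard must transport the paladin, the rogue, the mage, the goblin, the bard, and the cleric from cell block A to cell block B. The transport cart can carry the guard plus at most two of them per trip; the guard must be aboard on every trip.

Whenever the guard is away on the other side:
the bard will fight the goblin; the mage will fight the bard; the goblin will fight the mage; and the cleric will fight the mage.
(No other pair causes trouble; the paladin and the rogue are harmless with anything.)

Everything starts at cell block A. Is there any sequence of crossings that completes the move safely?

Yes

1. Guard goes to cell block B with the goblin and the mage.  [cell block A: the bard, the cleric, the paladin, the rogue | cell block B: the goblin, the mage]
2. Guard goes back to cell block A with the mage.  [cell block A: the bard, the cleric, the mage, the paladin, the rogue | cell block B: the goblin]
3. Guard goes to cell block B with the mage and the paladin.  [cell block A: the bard, the cleric, the rogue | cell block B: the goblin, the mage, the paladin]
4. Guard goes back to cell block A with the mage.  [cell block A: the bard, the cleric, the mage, the rogue | cell block B: the goblin, the paladin]
5. Guard goes to cell block B with the mage and the rogue.  [cell block A: the bard, the cleric | cell block B: the goblin, the mage, the paladin, the rogue]
6. Guard goes back to cell block A with the mage.  [cell block A: the bard, the cleric, the mage | cell block B: the goblin, the paladin, the rogue]
7. Guard goes to cell block B with the cleric and the mage.  [cell block A: the bard | cell block B: the cleric, the goblin, the mage, the paladin, the rogue]
8. Guard goes back to cell block A with the mage.  [cell block A: the bard, the mage | cell block B: the cleric, the goblin, the paladin, the rogue]
9. Guard goes to cell block B with the bard and the mage.  [cell block A: — | cell block B: the bard, the cleric, the goblin, the mage, the paladin, the rogue]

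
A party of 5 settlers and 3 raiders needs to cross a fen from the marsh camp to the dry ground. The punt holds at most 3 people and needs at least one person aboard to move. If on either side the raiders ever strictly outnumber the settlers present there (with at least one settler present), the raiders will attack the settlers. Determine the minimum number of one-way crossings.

Counting alone: each trip to the dry ground takes at most 3 across and each return brings at least 1 back, so after t trips out (and t−1 returns) at most 3t − (t−1) of the 8 are across; that first reaches 8 at t = 4, so at least 7 crossings are needed.
The plan below uses exactly 7 crossings, so it is optimal:
1. 2 raiders → the dry ground.  (the marsh camp: 5S 1R; the dry ground: 0S 2R)
2. 1 raider ← the marsh camp.  (the marsh camp: 5S 2R; the dry ground: 0S 1R)
3. 2 settlers and 1 raider → the dry ground.  (the marsh camp: 3S 1R; the dry ground: 2S 2R)
4. 1 raider ← the marsh camp.  (the marsh camp: 3S 2R; the dry ground: 2S 1R)
5. 1 settler and 2 raiders → the dry ground.  (the marsh camp: 2S 0R; the dry ground: 3S 3R)
6. 1 raider ← the marsh camp.  (the marsh camp: 2S 1R; the dry ground: 3S 2R)
7. 2 settlers and 1 raider → the dry ground.  (the marsh camp: 0S 0R; the dry ground: 5S 3R)

7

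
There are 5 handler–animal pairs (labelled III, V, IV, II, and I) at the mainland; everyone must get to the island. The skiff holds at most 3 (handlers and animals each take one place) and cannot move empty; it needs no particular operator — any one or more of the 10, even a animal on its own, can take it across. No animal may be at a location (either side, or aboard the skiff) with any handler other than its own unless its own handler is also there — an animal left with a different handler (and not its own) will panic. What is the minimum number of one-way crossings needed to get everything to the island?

11

Counting alone: each trip to the island takes at most 3 across and each return brings at least 1 back, so after t trips out (and t−1 returns) at most 3t − (t−1) of the 10 are across; that first reaches 10 at t = 5, so at least 9 crossings are needed.
The safety rule pushes this higher. Following every safe sequence of crossings, the most of the 10 that can be at the island as the skiff arrives there on crossing 9 is 9 — never all 10.
So no plan with fewer than 11 crossings exists, and this one achieves 11:
1. animal III and handler III cross → the island.
2. handler III crosses ← the mainland.
3. animal II, animal IV, and animal V cross → the island.
4. animal III crosses ← the mainland.
5. handler II, handler IV, and handler V cross → the island.
6. animal V and handler V cross ← the mainland.
7. handler I, handler III, and handler V cross → the island.
8. animal IV crosses ← the mainland.
9. animal III and animal V cross → the island.
10. animal III crosses ← the mainland.
11. animal I, animal III, and animal IV cross → the island.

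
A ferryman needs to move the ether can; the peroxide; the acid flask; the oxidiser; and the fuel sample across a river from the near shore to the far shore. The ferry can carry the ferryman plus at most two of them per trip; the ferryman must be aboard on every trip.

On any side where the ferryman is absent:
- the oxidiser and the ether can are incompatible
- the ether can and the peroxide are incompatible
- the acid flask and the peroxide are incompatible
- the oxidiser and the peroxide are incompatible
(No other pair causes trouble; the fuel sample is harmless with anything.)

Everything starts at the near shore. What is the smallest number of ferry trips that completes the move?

Counting alone: the ferryman can take at most 2 across per trip to the far shore, so moving all 5 needs at least 3 loaded trips out, with a return between consecutive ones — at least 5 crossings.
The safety rule pushes this higher. Following every safe sequence of crossings, the most of the 5 that can be at the far shore as the ferry arrives there on crossing 5 is 4 — never all 5.
So no plan with fewer than 7 crossings exists, and this one achieves 7:
1. Ferryman goes to the far shore with the ether can and the peroxide.  [the near shore: the acid flask, the fuel sample, the oxidiser | the far shore: the ether can, the peroxide]
2. Ferryman goes back to the near shore with the ether can.  [the near shore: the acid flask, the ether can, the fuel sample, the oxidiser | the far shore: the peroxide]
3. Ferryman goes to the far shore with the acid flask and the ether can.  [the near shore: the fuel sample, the oxidiser | the far shore: the acid flask, the ether can, the peroxide]
4. Ferryman goes back to the near shore with the peroxide.  [the near shore: the fuel sample, the oxidiser, the peroxide | the far shore: the acid flask, the ether can]
5. Ferryman goes to the far shore with the fuel sample and the peroxide.  [the near shore: the oxidiser | the far shore: the acid flask, the ether can, the fuel sample, the peroxide]
6. Ferryman goes back to the near shore with the peroxide.  [the near shore: the oxidiser, the peroxide | the far shore: the acid flask, the ether can, the fuel sample]
7. Ferryman goes to the far shore with the oxidiser and the peroxide.  [the near shore: — | the far shore: the acid flask, the ether can, the fuel sample, the oxidiser, the peroxide]

7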